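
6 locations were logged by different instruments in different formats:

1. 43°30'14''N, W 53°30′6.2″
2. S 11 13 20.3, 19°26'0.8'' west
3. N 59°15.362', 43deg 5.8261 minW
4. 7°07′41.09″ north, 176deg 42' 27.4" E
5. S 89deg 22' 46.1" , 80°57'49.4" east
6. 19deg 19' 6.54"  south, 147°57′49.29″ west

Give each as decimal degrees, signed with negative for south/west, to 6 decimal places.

Point 1:
  φ: 30′ + 14″ = 30.23333′; 43 + 30.23333/60 = 43.5038889
  N → positive
  Longitude: 30′ + 6.2″ = 30.10333′; 53 + 30.10333/60 = 53.5017222
  W ⇒ negate
Point 2:
  Lat: 11 + 13/60 + 20.3/3600 = 11.2223056
  S → negative
  Longitude: 19° + 26/60 + 0.8/3600 = 19 + 0.433333 + 0.000222 = 19.4335556
  W → negative
Point 3:
  Latitude: 15.362′ = 0.256033°; total 59.2560333
  N ⇒ keep positive
  Longitude: 43 + 5.8261/60 = 43.0971017
  hemisphere W, so the sign is −
Point 4:
  φ: 7 + 7/60 + 41.09/3600 = 7.1280806
  N → positive
  Longitude: 42′ + 27.4″ = 42.45667′; 176 + 42.45667/60 = 176.7076111
  E ⇒ keep positive
Point 5:
  φ: 89° + 22/60 + 46.1/3600 = 89 + 0.366667 + 0.012806 = 89.3794722
  hemisphere S, so the sign is −
  Lon: 80 + 57/60 + 49.4/3600 = 80.9637222
  E ⇒ keep positive
Point 6:
  φ: 19° + 19/60 + 6.54/3600 = 19 + 0.316667 + 0.001817 = 19.3184833
  S ⇒ negate
  Longitude: 147 + 57/60 + 49.29/3600 = 147.9636917
  W ⇒ negate

1. 43.503889, -53.501722
2. -11.222306, -19.433556
3. 59.256033, -43.097102
4. 7.128081, 176.707611
5. -89.379472, 80.963722
6. -19.318483, -147.963692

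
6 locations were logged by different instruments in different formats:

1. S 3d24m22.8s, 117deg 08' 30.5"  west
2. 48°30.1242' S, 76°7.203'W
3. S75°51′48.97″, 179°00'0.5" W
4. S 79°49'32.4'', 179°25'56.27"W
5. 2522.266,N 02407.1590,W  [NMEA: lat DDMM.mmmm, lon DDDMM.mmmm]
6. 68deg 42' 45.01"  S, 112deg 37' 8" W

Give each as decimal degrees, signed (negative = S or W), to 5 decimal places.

Point 1:
  Lat: 24′ + 22.8″ = 24.38000′; 3 + 24.38000/60 = 3.406333
  S → negative
  λ: 117 + 8/60 + 30.5/3600 = 117.141806
  W → negative
Point 2:
  Lat: 30.1242′ = 0.502070°; total 48.502070
  hemisphere S, so the sign is −
  Lon: 7.203′ = 0.120050°; total 76.120050
  hemisphere W, so the sign is −
Point 3:
  Latitude: 51′ + 48.97″ = 51.81617′; 75 + 51.81617/60 = 75.863603
  S → negative
  λ: 179 + 0/60 + 0.5/3600 = 179.000139
  W ⇒ negate
Point 4:
  φ: 49′ + 32.4″ = 49.54000′; 79 + 49.54000/60 = 79.825667
  S → negative
  Longitude: 25′ + 56.27″ = 25.93783′; 179 + 25.93783/60 = 179.432297
  hemisphere W, so the sign is −
Point 5:
  Latitude: split at 2 digits → 25° and 22.266′; 25 + 22.266/60 = 25.371100
  N → positive
  Lon: split at 3 digits → 024° and 7.159′; 24 + 7.159/60 = 24.119317
  hemisphere W, so the sign is −
Point 6:
  φ: 68° + 42/60 + 45.01/3600 = 68 + 0.700000 + 0.012503 = 68.712503
  hemisphere S, so the sign is −
  Lon: 112 + 37/60 + 8/3600 = 112.618889
  W → negative

1. -3.40633, -117.14181
2. -48.50207, -76.12005
3. -75.86360, -179.00014
4. -79.82567, -179.43230
5. 25.37110, -24.11932
6. -68.71250, -112.61889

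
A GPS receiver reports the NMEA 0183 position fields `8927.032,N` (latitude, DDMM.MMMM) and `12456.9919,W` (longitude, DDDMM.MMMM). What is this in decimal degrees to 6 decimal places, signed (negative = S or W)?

φ: split at 2 digits → 89° and 27.032′; 89 + 27.032/60 = 89.4505333
N → positive
Longitude: degrees = first 3 digits = 124, minutes = 56.9919; 124 + 56.9919/60 = 124.9498650
W ⇒ negate

89.450533, -124.949865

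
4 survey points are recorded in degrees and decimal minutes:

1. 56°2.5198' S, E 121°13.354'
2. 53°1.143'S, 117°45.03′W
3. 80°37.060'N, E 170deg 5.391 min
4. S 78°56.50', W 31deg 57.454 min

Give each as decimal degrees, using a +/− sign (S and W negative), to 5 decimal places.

Point 1:
  φ: 56 + 2.5198/60 = 56.041997
  S → negative
  Lon: 13.354′ = 0.222567°; total 121.222567
  E ⇒ keep positive
Point 2:
  Latitude: 53 + 1.143/60 = 53.019050
  hemisphere S, so the sign is −
  Longitude: 45.03′ = 0.750500°; total 117.750500
  W → negative
Point 3:
  Lat: 80 + 37.06/60 = 80.617667
  N → positive
  Lon: 5.391′ = 0.089850°; total 170.089850
  E → positive
Point 4:
  Lat: 78 + 56.5/60 = 78.941667
  S → negative
  λ: 57.454′ = 0.957567°; total 31.957567
  W → negative

1. -56.04200, 121.22257
2. -53.01905, -117.75050
3. 80.61767, 170.08985
4. -78.94167, -31.95757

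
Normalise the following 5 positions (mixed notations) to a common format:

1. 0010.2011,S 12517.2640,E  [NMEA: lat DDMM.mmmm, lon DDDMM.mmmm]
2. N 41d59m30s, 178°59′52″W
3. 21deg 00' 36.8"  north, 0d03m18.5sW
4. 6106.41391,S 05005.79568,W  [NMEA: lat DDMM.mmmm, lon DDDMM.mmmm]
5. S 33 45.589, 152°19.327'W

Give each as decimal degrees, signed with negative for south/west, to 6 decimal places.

1. -0.170018, 125.287733
2. 41.991667, -178.997778
3. 21.010222, -0.055139
4. -61.106899, -50.096595
5. -33.759817, -152.322117

Point 1:
  φ: degrees = first 2 digits = 0, minutes = 10.2011; 0 + 10.2011/60 = 0.1700183
  S ⇒ negate
  λ: split at 3 digits → 125° and 17.264′; 125 + 17.264/60 = 125.2877333
  E ⇒ keep positive
Point 2:
  Lat: 59′ + 30″ = 59.50000′; 41 + 59.50000/60 = 41.9916667
  N ⇒ keep positive
  Lon: 178° + 59/60 + 52/3600 = 178 + 0.983333 + 0.014444 = 178.9977778
  hemisphere W, so the sign is −
Point 3:
  φ: 0′ + 36.8″ = 0.61333′; 21 + 0.61333/60 = 21.0102222
  N ⇒ keep positive
  Lon: 0 + 3/60 + 18.5/3600 = 0.0551389
  hemisphere W, so the sign is −
Point 4:
  Lat: degrees = first 2 digits = 61, minutes = 6.41391; 61 + 6.41391/60 = 61.1068985
  S → negative
  Longitude: split at 3 digits → 050° and 5.79568′; 50 + 5.79568/60 = 50.0965947
  W → negative
Point 5:
  φ: 45.589′ = 0.759817°; total 33.7598167
  S ⇒ negate
  λ: 19.327′ = 0.322117°; total 152.3221167
  hemisphere W, so the sign is −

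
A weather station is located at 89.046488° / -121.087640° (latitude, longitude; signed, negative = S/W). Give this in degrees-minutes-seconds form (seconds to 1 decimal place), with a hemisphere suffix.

φ: whole degrees 89; 2.78928′ → 2′ and 47.357″
Longitude is negative → W; |value| = 121.087640
λ: whole degrees 121; 5.25840′ → 5′ and 15.504″

89°02′47.4″ N, 121°05′15.5″ W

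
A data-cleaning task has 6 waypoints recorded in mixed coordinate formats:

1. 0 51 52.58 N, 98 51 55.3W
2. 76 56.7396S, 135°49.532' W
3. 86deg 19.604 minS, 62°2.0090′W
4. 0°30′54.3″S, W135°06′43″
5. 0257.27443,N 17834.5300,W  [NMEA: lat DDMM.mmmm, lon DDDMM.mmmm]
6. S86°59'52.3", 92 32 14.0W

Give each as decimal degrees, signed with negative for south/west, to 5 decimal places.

1. 0.86461, -98.86536
2. -76.94566, -135.82553
3. -86.32673, -62.03348
4. -0.51508, -135.11194
5. 2.95457, -178.57550
6. -86.99786, -92.53722

Point 1:
  Latitude: 0 + 51/60 + 52.58/3600 = 0.864606
  N ⇒ keep positive
  λ: 98 + 51/60 + 55.3/3600 = 98.865361
  hemisphere W, so the sign is −
Point 2:
  Latitude: 76 + 56.7396/60 = 76.945660
  hemisphere S, so the sign is −
  Lon: 49.532′ = 0.825533°; total 135.825533
  W → negative
Point 3:
  Lat: 19.604′ = 0.326733°; total 86.326733
  S → negative
  Lon: 62 + 2.009/60 = 62.033483
  W ⇒ negate
Point 4:
  φ: 0 + 30/60 + 54.3/3600 = 0.515083
  S → negative
  λ: 135 + 6/60 + 43/3600 = 135.111944
  W → negative
Point 5:
  φ: degrees = first 2 digits = 2, minutes = 57.27443; 2 + 57.27443/60 = 2.954574
  N ⇒ keep positive
  Lon: degrees = first 3 digits = 178, minutes = 34.53; 178 + 34.53/60 = 178.575500
  hemisphere W, so the sign is −
Point 6:
  Lat: 86° + 59/60 + 52.3/3600 = 86 + 0.983333 + 0.014528 = 86.997861
  hemisphere S, so the sign is −
  λ: 92° + 32/60 + 14/3600 = 92 + 0.533333 + 0.003889 = 92.537222
  W ⇒ negate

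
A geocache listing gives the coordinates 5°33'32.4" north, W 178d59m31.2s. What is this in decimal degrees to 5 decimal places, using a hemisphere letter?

Latitude: 5° + 33/60 + 32.4/3600 = 5 + 0.550000 + 0.009000 = 5.559000
Longitude: 59′ + 31.2″ = 59.52000′; 178 + 59.52000/60 = 178.992000

5.55900° N, 178.99200° W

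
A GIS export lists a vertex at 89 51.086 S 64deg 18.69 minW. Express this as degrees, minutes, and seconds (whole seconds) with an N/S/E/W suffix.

Latitude: 51.08600′ → 51′ and 0.08600 × 60 = 5.16″
Longitude: fractional minutes 0.69000 × 60 = 41.40″

89°51′5″ S, 64°18′41″ W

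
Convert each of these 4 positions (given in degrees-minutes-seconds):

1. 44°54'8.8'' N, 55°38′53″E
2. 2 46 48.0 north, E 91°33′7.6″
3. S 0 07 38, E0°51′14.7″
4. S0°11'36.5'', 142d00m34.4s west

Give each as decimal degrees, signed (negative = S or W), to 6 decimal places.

Point 1:
  Latitude: 44° + 54/60 + 8.8/3600 = 44 + 0.900000 + 0.002444 = 44.9024444
  N → positive
  Longitude: 38′ + 53″ = 38.88333′; 55 + 38.88333/60 = 55.6480556
  E → positive
Point 2:
  Lat: 2° + 46/60 + 48/3600 = 2 + 0.766667 + 0.013333 = 2.7800000
  N → positive
  Longitude: 91° + 33/60 + 7.6/3600 = 91 + 0.550000 + 0.002111 = 91.5521111
  E ⇒ keep positive
Point 3:
  Lat: 0 + 7/60 + 38/3600 = 0.1272222
  S ⇒ negate
  Lon: 51′ + 14.7″ = 51.24500′; 0 + 51.24500/60 = 0.8540833
  E → positive
Point 4:
  Latitude: 0° + 11/60 + 36.5/3600 = 0 + 0.183333 + 0.010139 = 0.1934722
  S → negative
  λ: 142° + 0/60 + 34.4/3600 = 142 + 0.000000 + 0.009556 = 142.0095556
  W ⇒ negate

1. 44.902444, 55.648056
2. 2.780000, 91.552111
3. -0.127222, 0.854083
4. -0.193472, -142.009556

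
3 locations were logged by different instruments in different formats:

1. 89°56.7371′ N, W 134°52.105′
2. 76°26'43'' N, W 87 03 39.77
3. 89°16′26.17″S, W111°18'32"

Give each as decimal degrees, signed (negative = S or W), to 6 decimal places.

Point 1:
  Latitude: 56.7371′ = 0.945618°; total 89.9456183
  N ⇒ keep positive
  Longitude: 52.105′ = 0.868417°; total 134.8684167
  hemisphere W, so the sign is −
Point 2:
  Lat: 76 + 26/60 + 43/3600 = 76.4452778
  N → positive
  Lon: 87° + 3/60 + 39.77/3600 = 87 + 0.050000 + 0.011047 = 87.0610472
  W ⇒ negate
Point 3:
  Lat: 89 + 16/60 + 26.17/3600 = 89.2739361
  hemisphere S, so the sign is −
  Longitude: 111 + 18/60 + 32/3600 = 111.3088889
  W ⇒ negate

1. 89.945618, -134.868417
2. 76.445278, -87.061047
3. -89.273936, -111.308889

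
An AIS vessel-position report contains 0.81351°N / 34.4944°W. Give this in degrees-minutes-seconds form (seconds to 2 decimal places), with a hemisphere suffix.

0°48′48.64″ N, 34°29′39.84″ W

Lat: 0.813510 × 60 = 48.81060′ → 48′, remainder × 60 = 48.6360″
Lon: 0.494400 × 60 = 29.66400′ → 29′, remainder × 60 = 39.8400″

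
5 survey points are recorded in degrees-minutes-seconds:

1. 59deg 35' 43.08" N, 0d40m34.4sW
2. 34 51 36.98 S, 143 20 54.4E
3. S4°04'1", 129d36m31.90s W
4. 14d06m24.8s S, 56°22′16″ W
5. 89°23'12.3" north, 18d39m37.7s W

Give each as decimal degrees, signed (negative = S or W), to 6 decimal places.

1. 59.595300, -0.676222
2. -34.860272, 143.348444
3. -4.066944, -129.608861
4. -14.106889, -56.371111
5. 89.386750, -18.660472

Point 1:
  Lat: 35′ + 43.08″ = 35.71800′; 59 + 35.71800/60 = 59.5953000
  N → positive
  Longitude: 0 + 40/60 + 34.4/3600 = 0.6762222
  W → negative
Point 2:
  Latitude: 34 + 51/60 + 36.98/3600 = 34.8602722
  S ⇒ negate
  λ: 143° + 20/60 + 54.4/3600 = 143 + 0.333333 + 0.015111 = 143.3484444
  E → positive
Point 3:
  Lat: 4° + 4/60 + 1/3600 = 4 + 0.066667 + 0.000278 = 4.0669444
  S ⇒ negate
  Longitude: 36′ + 31.9″ = 36.53167′; 129 + 36.53167/60 = 129.6088611
  W ⇒ negate
Point 4:
  Lat: 6′ + 24.8″ = 6.41333′; 14 + 6.41333/60 = 14.1068889
  hemisphere S, so the sign is −
  λ: 22′ + 16″ = 22.26667′; 56 + 22.26667/60 = 56.3711111
  W → negative
Point 5:
  Latitude: 23′ + 12.3″ = 23.20500′; 89 + 23.20500/60 = 89.3867500
  N ⇒ keep positive
  λ: 39′ + 37.7″ = 39.62833′; 18 + 39.62833/60 = 18.6604722
  W → negative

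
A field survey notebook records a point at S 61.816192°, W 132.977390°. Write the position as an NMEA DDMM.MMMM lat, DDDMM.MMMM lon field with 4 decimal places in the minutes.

6148.9715,S / 13258.6434,W

Latitude: 61° + 0.816192 × 60 = 61° 48.971520′
λ: minutes = (132.977390 − 132) × 60 = 58.643400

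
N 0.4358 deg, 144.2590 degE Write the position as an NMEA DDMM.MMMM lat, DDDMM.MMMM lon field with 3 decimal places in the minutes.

0026.148,N / 14415.540,E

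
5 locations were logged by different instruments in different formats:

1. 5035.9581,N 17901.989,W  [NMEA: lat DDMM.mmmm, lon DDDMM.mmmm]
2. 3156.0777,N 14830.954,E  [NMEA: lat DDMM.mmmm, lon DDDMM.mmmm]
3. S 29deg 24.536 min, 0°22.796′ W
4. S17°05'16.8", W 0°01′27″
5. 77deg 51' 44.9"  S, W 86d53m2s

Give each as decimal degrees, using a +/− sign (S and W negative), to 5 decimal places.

1. 50.59930, -179.03315
2. 31.93463, 148.51590
3. -29.40893, -0.37993
4. -17.08800, -0.02417
5. -77.86247, -86.88389

Point 1:
  φ: degrees = first 2 digits = 50, minutes = 35.9581; 50 + 35.9581/60 = 50.599302
  N ⇒ keep positive
  Lon: split at 3 digits → 179° and 1.989′; 179 + 1.989/60 = 179.033150
  W ⇒ negate
Point 2:
  φ: split at 2 digits → 31° and 56.0777′; 31 + 56.0777/60 = 31.934628
  N ⇒ keep positive
  Longitude: degrees = first 3 digits = 148, minutes = 30.954; 148 + 30.954/60 = 148.515900
  E ⇒ keep positive
Point 3:
  Latitude: 24.536′ = 0.408933°; total 29.408933
  S → negative
  Longitude: 22.796′ = 0.379933°; total 0.379933
  W ⇒ negate
Point 4:
  φ: 17° + 5/60 + 16.8/3600 = 17 + 0.083333 + 0.004667 = 17.088000
  hemisphere S, so the sign is −
  Lon: 0 + 1/60 + 27/3600 = 0.024167
  W ⇒ negate
Point 5:
  φ: 77 + 51/60 + 44.9/3600 = 77.862472
  S → negative
  Lon: 53′ + 2″ = 53.03333′; 86 + 53.03333/60 = 86.883889
  W → negative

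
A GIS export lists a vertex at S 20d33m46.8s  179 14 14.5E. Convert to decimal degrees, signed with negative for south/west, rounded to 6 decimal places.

-20.563000, 179.237361

Lat: 33′ + 46.8″ = 33.78000′; 20 + 33.78000/60 = 20.5630000
hemisphere S, so the sign is −
Longitude: 14′ + 14.5″ = 14.24167′; 179 + 14.24167/60 = 179.2373611
E ⇒ keep positive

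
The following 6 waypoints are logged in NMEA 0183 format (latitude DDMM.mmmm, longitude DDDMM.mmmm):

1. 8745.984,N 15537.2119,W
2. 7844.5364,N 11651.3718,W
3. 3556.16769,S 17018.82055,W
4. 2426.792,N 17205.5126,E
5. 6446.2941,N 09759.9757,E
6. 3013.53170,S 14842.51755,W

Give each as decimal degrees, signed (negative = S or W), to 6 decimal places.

1. 87.766400, -155.620198
2. 78.742273, -116.856197
3. -35.936128, -170.313676
4. 24.446533, 172.091877
5. 64.771568, 97.999595
6. -30.225528, -148.708626

Point 1:
  φ: degrees = first 2 digits = 87, minutes = 45.984; 87 + 45.984/60 = 87.7664000
  N → positive
  Lon: degrees = first 3 digits = 155, minutes = 37.2119; 155 + 37.2119/60 = 155.6201983
  W ⇒ negate
Point 2:
  φ: split at 2 digits → 78° and 44.5364′; 78 + 44.5364/60 = 78.7422733
  N → positive
  Longitude: degrees = first 3 digits = 116, minutes = 51.3718; 116 + 51.3718/60 = 116.8561967
  W → negative
Point 3:
  Lat: degrees = first 2 digits = 35, minutes = 56.16769; 35 + 56.16769/60 = 35.9361282
  S → negative
  λ: split at 3 digits → 170° and 18.82055′; 170 + 18.82055/60 = 170.3136758
  W → negative
Point 4:
  Lat: degrees = first 2 digits = 24, minutes = 26.792; 24 + 26.792/60 = 24.4465333
  N ⇒ keep positive
  Longitude: degrees = first 3 digits = 172, minutes = 5.5126; 172 + 5.5126/60 = 172.0918767
  E → positive
Point 5:
  Lat: split at 2 digits → 64° and 46.2941′; 64 + 46.2941/60 = 64.7715683
  N ⇒ keep positive
  Lon: degrees = first 3 digits = 97, minutes = 59.9757; 97 + 59.9757/60 = 97.9995950
  E ⇒ keep positive
Point 6:
  Latitude: split at 2 digits → 30° and 13.5317′; 30 + 13.5317/60 = 30.2255283
  hemisphere S, so the sign is −
  Lon: split at 3 digits → 148° and 42.51755′; 148 + 42.51755/60 = 148.7086258
  W ⇒ negate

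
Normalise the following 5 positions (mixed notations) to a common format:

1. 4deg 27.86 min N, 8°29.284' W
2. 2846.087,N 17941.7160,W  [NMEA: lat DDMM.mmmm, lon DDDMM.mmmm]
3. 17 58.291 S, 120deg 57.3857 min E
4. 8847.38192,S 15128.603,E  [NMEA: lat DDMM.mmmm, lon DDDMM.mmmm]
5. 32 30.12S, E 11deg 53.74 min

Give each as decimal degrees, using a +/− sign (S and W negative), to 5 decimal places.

1. 4.46433, -8.48807
2. 28.76812, -179.69527
3. -17.97152, 120.95643
4. -88.78970, 151.47672
5. -32.50200, 11.89567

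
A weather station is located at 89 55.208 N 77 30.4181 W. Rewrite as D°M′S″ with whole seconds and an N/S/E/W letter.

89°55′12″ N, 77°30′25″ W

Latitude: 55.20800′ → 55′ and 0.20800 × 60 = 12.48″
Lon: fractional minutes 0.41810 × 60 = 25.09″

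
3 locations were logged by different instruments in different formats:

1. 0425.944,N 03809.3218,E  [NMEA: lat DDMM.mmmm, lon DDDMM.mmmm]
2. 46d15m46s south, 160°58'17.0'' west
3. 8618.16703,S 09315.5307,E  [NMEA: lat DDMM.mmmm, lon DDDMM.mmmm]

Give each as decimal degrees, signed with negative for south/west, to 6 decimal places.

Point 1:
  Lat: degrees = first 2 digits = 4, minutes = 25.944; 4 + 25.944/60 = 4.4324000
  N ⇒ keep positive
  λ: split at 3 digits → 038° and 9.3218′; 38 + 9.3218/60 = 38.1553633
  E → positive
Point 2:
  Lat: 15′ + 46″ = 15.76667′; 46 + 15.76667/60 = 46.2627778
  S ⇒ negate
  Longitude: 160° + 58/60 + 17/3600 = 160 + 0.966667 + 0.004722 = 160.9713889
  W → negative
Point 3:
  Lat: degrees = first 2 digits = 86, minutes = 18.16703; 86 + 18.16703/60 = 86.3027838
  hemisphere S, so the sign is −
  Longitude: degrees = first 3 digits = 93, minutes = 15.5307; 93 + 15.5307/60 = 93.2588450
  E → positive

1. 4.432400, 38.155363
2. -46.262778, -160.971389
3. -86.302784, 93.258845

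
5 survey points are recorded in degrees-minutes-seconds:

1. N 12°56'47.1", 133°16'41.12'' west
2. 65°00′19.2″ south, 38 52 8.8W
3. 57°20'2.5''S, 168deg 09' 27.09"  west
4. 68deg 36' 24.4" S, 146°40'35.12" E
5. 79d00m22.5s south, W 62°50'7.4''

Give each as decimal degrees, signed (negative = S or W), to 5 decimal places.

1. 12.94642, -133.27809
2. -65.00533, -38.86911
3. -57.33403, -168.15753
4. -68.60678, 146.67642
5. -79.00625, -62.83539

Point 1:
  Lat: 56′ + 47.1″ = 56.78500′; 12 + 56.78500/60 = 12.946417
  N ⇒ keep positive
  Longitude: 133 + 16/60 + 41.12/3600 = 133.278089
  W → negative
Point 2:
  Latitude: 0′ + 19.2″ = 0.32000′; 65 + 0.32000/60 = 65.005333
  S ⇒ negate
  λ: 38 + 52/60 + 8.8/3600 = 38.869111
  hemisphere W, so the sign is −
Point 3:
  Lat: 20′ + 2.5″ = 20.04167′; 57 + 20.04167/60 = 57.334028
  S → negative
  Longitude: 9′ + 27.09″ = 9.45150′; 168 + 9.45150/60 = 168.157525
  W → negative
Point 4:
  Latitude: 36′ + 24.4″ = 36.40667′; 68 + 36.40667/60 = 68.606778
  S → negative
  Lon: 146 + 40/60 + 35.12/3600 = 146.676422
  E ⇒ keep positive
Point 5:
  φ: 79° + 0/60 + 22.5/3600 = 79 + 0.000000 + 0.006250 = 79.006250
  S → negative
  λ: 62 + 50/60 + 7.4/3600 = 62.835389
  W → negative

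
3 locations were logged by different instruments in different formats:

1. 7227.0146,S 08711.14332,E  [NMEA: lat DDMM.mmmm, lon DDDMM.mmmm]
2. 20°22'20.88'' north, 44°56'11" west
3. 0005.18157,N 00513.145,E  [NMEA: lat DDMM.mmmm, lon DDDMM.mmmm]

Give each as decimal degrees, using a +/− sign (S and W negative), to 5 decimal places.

1. -72.45024, 87.18572
2. 20.37247, -44.93639
3. 0.08636, 5.21908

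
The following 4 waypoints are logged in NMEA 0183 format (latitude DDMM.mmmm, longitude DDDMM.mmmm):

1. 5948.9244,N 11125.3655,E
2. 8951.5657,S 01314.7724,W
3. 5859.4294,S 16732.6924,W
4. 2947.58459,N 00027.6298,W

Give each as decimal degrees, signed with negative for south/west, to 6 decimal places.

Point 1:
  φ: degrees = first 2 digits = 59, minutes = 48.9244; 59 + 48.9244/60 = 59.8154067
  N ⇒ keep positive
  Lon: split at 3 digits → 111° and 25.3655′; 111 + 25.3655/60 = 111.4227583
  E → positive
Point 2:
  φ: degrees = first 2 digits = 89, minutes = 51.5657; 89 + 51.5657/60 = 89.8594283
  S ⇒ negate
  λ: degrees = first 3 digits = 13, minutes = 14.7724; 13 + 14.7724/60 = 13.2462067
  W → negative
Point 3:
  Lat: degrees = first 2 digits = 58, minutes = 59.4294; 58 + 59.4294/60 = 58.9904900
  S → negative
  λ: split at 3 digits → 167° and 32.6924′; 167 + 32.6924/60 = 167.5448733
  hemisphere W, so the sign is −
Point 4:
  Lat: degrees = first 2 digits = 29, minutes = 47.58459; 29 + 47.58459/60 = 29.7930765
  N ⇒ keep positive
  λ: split at 3 digits → 000° and 27.6298′; 0 + 27.6298/60 = 0.4604967
  hemisphere W, so the sign is −

1. 59.815407, 111.422758
2. -89.859428, -13.246207
3. -58.990490, -167.544873
4. 29.793077, -0.460497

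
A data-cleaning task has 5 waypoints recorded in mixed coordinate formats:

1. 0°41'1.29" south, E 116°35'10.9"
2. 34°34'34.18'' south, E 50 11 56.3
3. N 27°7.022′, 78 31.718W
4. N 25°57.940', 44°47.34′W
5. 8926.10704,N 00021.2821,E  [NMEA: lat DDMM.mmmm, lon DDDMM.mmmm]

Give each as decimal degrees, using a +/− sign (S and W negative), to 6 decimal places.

Point 1:
  Latitude: 0° + 41/60 + 1.29/3600 = 0 + 0.683333 + 0.000358 = 0.6836917
  hemisphere S, so the sign is −
  λ: 116 + 35/60 + 10.9/3600 = 116.5863611
  E ⇒ keep positive
Point 2:
  Latitude: 34 + 34/60 + 34.18/3600 = 34.5761611
  S → negative
  Lon: 11′ + 56.3″ = 11.93833′; 50 + 11.93833/60 = 50.1989722
  E → positive
Point 3:
  φ: 27 + 7.022/60 = 27.1170333
  N ⇒ keep positive
  λ: 31.718′ = 0.528633°; total 78.5286333
  W ⇒ negate
Point 4:
  Lat: 57.94′ = 0.965667°; total 25.9656667
  N → positive
  Lon: 47.34′ = 0.789000°; total 44.7890000
  hemisphere W, so the sign is −
Point 5:
  Lat: degrees = first 2 digits = 89, minutes = 26.10704; 89 + 26.10704/60 = 89.4351173
  N → positive
  Lon: split at 3 digits → 000° and 21.2821′; 0 + 21.2821/60 = 0.3547017
  E → positive

1. -0.683692, 116.586361
2. -34.576161, 50.198972
3. 27.117033, -78.528633
4. 25.965667, -44.789000
5. 89.435117, 0.354702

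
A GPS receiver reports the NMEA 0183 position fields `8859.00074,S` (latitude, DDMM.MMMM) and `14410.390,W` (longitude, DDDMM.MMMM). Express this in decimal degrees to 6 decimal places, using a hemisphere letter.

88.983346° S, 144.173167° W

Lat: degrees = first 2 digits = 88, minutes = 59.00074; 88 + 59.00074/60 = 88.9833457
Longitude: split at 3 digits → 144° and 10.39′; 144 + 10.39/60 = 144.1731667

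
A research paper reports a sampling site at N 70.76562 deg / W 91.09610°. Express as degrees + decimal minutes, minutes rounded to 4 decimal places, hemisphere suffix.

φ: fractional part 0.765620 → 45.937200 minutes
Longitude: minutes = (91.096100 − 91) × 60 = 5.766000

70° 45.9372′ N, 91° 5.7660′ W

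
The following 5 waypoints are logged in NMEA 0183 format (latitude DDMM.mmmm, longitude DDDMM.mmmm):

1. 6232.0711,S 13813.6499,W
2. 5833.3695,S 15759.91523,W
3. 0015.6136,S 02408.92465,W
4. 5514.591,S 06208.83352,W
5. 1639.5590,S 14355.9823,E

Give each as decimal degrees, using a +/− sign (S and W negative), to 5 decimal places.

1. -62.53452, -138.22750
2. -58.55616, -157.99859
3. -0.26023, -24.14874
4. -55.24318, -62.14723
5. -16.65932, 143.93304

Point 1:
  φ: degrees = first 2 digits = 62, minutes = 32.0711; 62 + 32.0711/60 = 62.534518
  hemisphere S, so the sign is −
  Lon: split at 3 digits → 138° and 13.6499′; 138 + 13.6499/60 = 138.227498
  hemisphere W, so the sign is −
Point 2:
  φ: degrees = first 2 digits = 58, minutes = 33.3695; 58 + 33.3695/60 = 58.556158
  S ⇒ negate
  λ: degrees = first 3 digits = 157, minutes = 59.91523; 157 + 59.91523/60 = 157.998587
  W → negative
Point 3:
  Latitude: split at 2 digits → 00° and 15.6136′; 0 + 15.6136/60 = 0.260227
  S → negative
  λ: degrees = first 3 digits = 24, minutes = 8.92465; 24 + 8.92465/60 = 24.148744
  W → negative
Point 4:
  Lat: degrees = first 2 digits = 55, minutes = 14.591; 55 + 14.591/60 = 55.243183
  hemisphere S, so the sign is −
  λ: split at 3 digits → 062° and 8.83352′; 62 + 8.83352/60 = 62.147225
  W → negative
Point 5:
  Lat: degrees = first 2 digits = 16, minutes = 39.559; 16 + 39.559/60 = 16.659317
  hemisphere S, so the sign is −
  Lon: split at 3 digits → 143° and 55.9823′; 143 + 55.9823/60 = 143.933038
  E ⇒ keep positive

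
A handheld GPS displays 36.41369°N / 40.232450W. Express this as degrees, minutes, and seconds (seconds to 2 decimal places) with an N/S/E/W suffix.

36°24′49.28″ N, 40°13′56.82″ W

Latitude: 0.413690° → 24.82140′; 0.82140 × 60 = 49.2840″
Lon: whole degrees 40; 13.94700′ → 13′ and 56.8200″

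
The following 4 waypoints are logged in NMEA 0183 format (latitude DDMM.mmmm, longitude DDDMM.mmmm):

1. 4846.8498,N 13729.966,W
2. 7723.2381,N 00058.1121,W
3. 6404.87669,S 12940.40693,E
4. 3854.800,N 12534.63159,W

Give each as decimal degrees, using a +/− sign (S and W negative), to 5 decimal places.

1. 48.78083, -137.49943
2. 77.38730, -0.96854
3. -64.08128, 129.67345
4. 38.91333, -125.57719

Point 1:
  Lat: degrees = first 2 digits = 48, minutes = 46.8498; 48 + 46.8498/60 = 48.780830
  N → positive
  λ: split at 3 digits → 137° and 29.966′; 137 + 29.966/60 = 137.499433
  W → negative
Point 2:
  φ: split at 2 digits → 77° and 23.2381′; 77 + 23.2381/60 = 77.387302
  N ⇒ keep positive
  Lon: degrees = first 3 digits = 0, minutes = 58.1121; 0 + 58.1121/60 = 0.968535
  hemisphere W, so the sign is −
Point 3:
  φ: degrees = first 2 digits = 64, minutes = 4.87669; 64 + 4.87669/60 = 64.081278
  hemisphere S, so the sign is −
  Longitude: split at 3 digits → 129° and 40.40693′; 129 + 40.40693/60 = 129.673449
  E ⇒ keep positive
Point 4:
  φ: degrees = first 2 digits = 38, minutes = 54.8; 38 + 54.8/60 = 38.913333
  N ⇒ keep positive
  Longitude: degrees = first 3 digits = 125, minutes = 34.63159; 125 + 34.63159/60 = 125.577193
  W → negative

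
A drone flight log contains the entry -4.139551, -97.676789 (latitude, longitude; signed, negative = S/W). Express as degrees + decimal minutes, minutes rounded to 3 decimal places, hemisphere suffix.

4° 8.373′ S, 97° 40.607′ W

Latitude is negative → S; |value| = 4.139551
Latitude: 4° + 0.139551 × 60 = 4° 8.37306′
Longitude is negative → W; |value| = 97.676789
Lon: 97° + 0.676789 × 60 = 97° 40.60734′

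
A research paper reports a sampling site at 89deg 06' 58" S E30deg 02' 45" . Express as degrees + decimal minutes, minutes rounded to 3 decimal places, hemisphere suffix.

Lat: seconds/60 = 0.96667; minutes = 6 + 0.96667 = 6.96667
λ: seconds/60 = 0.75000; minutes = 2 + 0.75000 = 2.75000

89° 6.967′ S, 30° 2.750′ E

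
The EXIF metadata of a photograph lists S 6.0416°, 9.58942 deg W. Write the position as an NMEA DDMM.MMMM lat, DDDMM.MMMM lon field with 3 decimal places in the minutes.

Lat: minutes = (6.041600 − 6) × 60 = 2.49600
Longitude: fractional part 0.589420 → 35.36520 minutes

0602.496,S / 00935.365,W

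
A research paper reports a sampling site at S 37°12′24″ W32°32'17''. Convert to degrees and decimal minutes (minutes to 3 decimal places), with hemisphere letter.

37° 12.400′ S, 32° 32.283′ W

Lat: seconds/60 = 0.40000; minutes = 12 + 0.40000 = 12.40000
λ: seconds/60 = 0.28333; minutes = 32 + 0.28333 = 32.28333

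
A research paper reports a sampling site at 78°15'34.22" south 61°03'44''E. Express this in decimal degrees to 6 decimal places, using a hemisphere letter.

78.259506° S, 61.062222° E

Lat: 78° + 15/60 + 34.22/3600 = 78 + 0.250000 + 0.009506 = 78.2595056
Longitude: 61° + 3/60 + 44/3600 = 61 + 0.050000 + 0.012222 = 61.0622222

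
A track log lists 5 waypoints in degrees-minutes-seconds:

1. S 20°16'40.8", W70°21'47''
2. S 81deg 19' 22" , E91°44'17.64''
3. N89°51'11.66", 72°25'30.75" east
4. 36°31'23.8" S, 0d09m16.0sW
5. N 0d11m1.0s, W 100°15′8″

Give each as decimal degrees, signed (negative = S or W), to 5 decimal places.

1. -20.27800, -70.36306
2. -81.32278, 91.73823
3. 89.85324, 72.42521
4. -36.52328, -0.15444
5. 0.18361, -100.25222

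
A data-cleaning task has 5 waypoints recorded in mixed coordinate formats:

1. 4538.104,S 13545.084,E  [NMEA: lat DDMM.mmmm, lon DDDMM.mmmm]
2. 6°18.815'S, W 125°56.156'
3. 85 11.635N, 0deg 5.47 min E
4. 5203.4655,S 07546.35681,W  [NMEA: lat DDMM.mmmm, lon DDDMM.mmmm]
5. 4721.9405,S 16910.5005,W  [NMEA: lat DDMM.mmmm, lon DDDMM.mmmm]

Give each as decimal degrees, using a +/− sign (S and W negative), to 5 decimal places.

Point 1:
  Latitude: degrees = first 2 digits = 45, minutes = 38.104; 45 + 38.104/60 = 45.635067
  S → negative
  λ: split at 3 digits → 135° and 45.084′; 135 + 45.084/60 = 135.751400
  E → positive
Point 2:
  Lat: 18.815′ = 0.313583°; total 6.313583
  S → negative
  Longitude: 56.156′ = 0.935933°; total 125.935933
  W → negative
Point 3:
  φ: 11.635′ = 0.193917°; total 85.193917
  N ⇒ keep positive
  λ: 5.47′ = 0.091167°; total 0.091167
  E → positive
Point 4:
  φ: degrees = first 2 digits = 52, minutes = 3.4655; 52 + 3.4655/60 = 52.057758
  S → negative
  Longitude: degrees = first 3 digits = 75, minutes = 46.35681; 75 + 46.35681/60 = 75.772614
  hemisphere W, so the sign is −
Point 5:
  Lat: degrees = first 2 digits = 47, minutes = 21.9405; 47 + 21.9405/60 = 47.365675
  S → negative
  λ: degrees = first 3 digits = 169, minutes = 10.5005; 169 + 10.5005/60 = 169.175008
  W ⇒ negate

1. -45.63507, 135.75140
2. -6.31358, -125.93593
3. 85.19392, 0.09117
4. -52.05776, -75.77261
5. -47.36568, -169.17501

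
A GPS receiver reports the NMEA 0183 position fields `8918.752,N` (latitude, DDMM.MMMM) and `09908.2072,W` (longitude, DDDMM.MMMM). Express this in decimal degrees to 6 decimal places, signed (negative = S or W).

89.312533, -99.136787

Latitude: degrees = first 2 digits = 89, minutes = 18.752; 89 + 18.752/60 = 89.3125333
N ⇒ keep positive
Lon: split at 3 digits → 099° and 8.2072′; 99 + 8.2072/60 = 99.1367867
W ⇒ negate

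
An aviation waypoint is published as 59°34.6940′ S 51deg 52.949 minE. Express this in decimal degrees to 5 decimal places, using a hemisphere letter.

59.57823° S, 51.88248° E

Lat: 59 + 34.694/60 = 59.578233
Lon: 51 + 52.949/60 = 51.882483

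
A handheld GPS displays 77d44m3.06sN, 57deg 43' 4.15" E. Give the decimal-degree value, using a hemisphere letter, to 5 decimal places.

φ: 44′ + 3.06″ = 44.05100′; 77 + 44.05100/60 = 77.734183
Longitude: 57 + 43/60 + 4.15/3600 = 57.717819

77.73418° N, 57.71782° E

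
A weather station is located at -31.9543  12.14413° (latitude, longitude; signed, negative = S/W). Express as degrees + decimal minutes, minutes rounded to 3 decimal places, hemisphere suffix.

31° 57.258′ S, 12° 8.648′ E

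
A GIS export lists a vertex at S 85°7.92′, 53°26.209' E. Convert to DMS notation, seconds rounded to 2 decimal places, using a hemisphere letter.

Latitude: fractional minutes 0.92000 × 60 = 55.2000″
Lon: 26.20900′ → 26′ and 0.20900 × 60 = 12.5400″

85°07′55.20″ S, 53°26′12.54″ E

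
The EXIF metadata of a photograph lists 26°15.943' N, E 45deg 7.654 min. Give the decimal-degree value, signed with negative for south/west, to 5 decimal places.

Latitude: 26 + 15.943/60 = 26.265717
N → positive
Longitude: 45 + 7.654/60 = 45.127567
E → positive

26.26572, 45.12757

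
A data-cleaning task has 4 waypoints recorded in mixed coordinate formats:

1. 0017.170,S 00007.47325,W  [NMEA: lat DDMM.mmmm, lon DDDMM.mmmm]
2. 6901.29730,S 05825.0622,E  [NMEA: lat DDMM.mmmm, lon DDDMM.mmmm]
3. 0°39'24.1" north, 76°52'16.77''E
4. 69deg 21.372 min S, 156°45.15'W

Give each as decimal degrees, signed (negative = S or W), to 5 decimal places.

1. -0.28617, -0.12455
2. -69.02162, 58.41770
3. 0.65669, 76.87133
4. -69.35620, -156.75250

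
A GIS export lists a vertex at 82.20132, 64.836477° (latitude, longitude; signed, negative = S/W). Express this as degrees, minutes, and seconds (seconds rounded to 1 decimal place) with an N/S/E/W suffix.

Latitude: whole degrees 82; 12.07920′ → 12′ and 4.752″
Longitude: 0.836477 × 60 = 50.18862′ → 50′, remainder × 60 = 11.317″

82°12′4.8″ N, 64°50′11.3″ E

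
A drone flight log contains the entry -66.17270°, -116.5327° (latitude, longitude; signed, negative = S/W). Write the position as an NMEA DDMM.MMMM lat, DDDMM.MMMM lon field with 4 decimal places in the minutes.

Latitude is negative → S; |value| = 66.172700
Lat: minutes = (66.172700 − 66) × 60 = 10.362000
Longitude is negative → W; |value| = 116.532700
Lon: minutes = (116.532700 − 116) × 60 = 31.962000

6610.3620,S / 11631.9620,W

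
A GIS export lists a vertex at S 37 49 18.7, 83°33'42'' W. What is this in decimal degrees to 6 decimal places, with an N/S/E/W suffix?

37.821861° S, 83.561667° W

Latitude: 37 + 49/60 + 18.7/3600 = 37.8218611
Lon: 83 + 33/60 + 42/3600 = 83.5616667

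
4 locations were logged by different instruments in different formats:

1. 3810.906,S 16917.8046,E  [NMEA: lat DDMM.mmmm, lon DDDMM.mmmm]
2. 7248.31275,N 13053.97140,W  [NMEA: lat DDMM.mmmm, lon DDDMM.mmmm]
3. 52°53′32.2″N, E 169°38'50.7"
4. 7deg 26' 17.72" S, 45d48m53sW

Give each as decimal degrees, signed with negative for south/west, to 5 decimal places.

Point 1:
  Latitude: split at 2 digits → 38° and 10.906′; 38 + 10.906/60 = 38.181767
  S → negative
  λ: split at 3 digits → 169° and 17.8046′; 169 + 17.8046/60 = 169.296743
  E → positive
Point 2:
  Lat: degrees = first 2 digits = 72, minutes = 48.31275; 72 + 48.31275/60 = 72.805213
  N → positive
  Longitude: degrees = first 3 digits = 130, minutes = 53.9714; 130 + 53.9714/60 = 130.899523
  W ⇒ negate
Point 3:
  φ: 53′ + 32.2″ = 53.53667′; 52 + 53.53667/60 = 52.892278
  N ⇒ keep positive
  Longitude: 169° + 38/60 + 50.7/3600 = 169 + 0.633333 + 0.014083 = 169.647417
  E ⇒ keep positive
Point 4:
  Latitude: 7 + 26/60 + 17.72/3600 = 7.438256
  S ⇒ negate
  Lon: 45 + 48/60 + 53/3600 = 45.814722
  W ⇒ negate

1. -38.18177, 169.29674
2. 72.80521, -130.89952
3. 52.89228, 169.64742
4. -7.43826, -45.81472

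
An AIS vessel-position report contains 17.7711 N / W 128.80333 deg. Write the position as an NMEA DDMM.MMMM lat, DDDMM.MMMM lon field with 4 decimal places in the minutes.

φ: minutes = (17.771100 − 17) × 60 = 46.266000
Lon: fractional part 0.803330 → 48.199800 minutes

1746.2660,N / 12848.1998,W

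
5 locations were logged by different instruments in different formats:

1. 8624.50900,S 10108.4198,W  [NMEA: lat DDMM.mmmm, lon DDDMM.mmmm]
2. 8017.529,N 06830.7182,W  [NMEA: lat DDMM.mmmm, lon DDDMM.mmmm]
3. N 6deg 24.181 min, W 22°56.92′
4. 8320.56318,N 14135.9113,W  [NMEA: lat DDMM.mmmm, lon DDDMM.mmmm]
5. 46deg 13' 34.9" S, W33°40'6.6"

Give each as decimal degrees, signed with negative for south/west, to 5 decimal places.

1. -86.40848, -101.14033
2. 80.29215, -68.51197
3. 6.40302, -22.94867
4. 83.34272, -141.59852
5. -46.22636, -33.66850

Point 1:
  φ: degrees = first 2 digits = 86, minutes = 24.509; 86 + 24.509/60 = 86.408483
  S ⇒ negate
  Lon: split at 3 digits → 101° and 8.4198′; 101 + 8.4198/60 = 101.140330
  hemisphere W, so the sign is −
Point 2:
  φ: split at 2 digits → 80° and 17.529′; 80 + 17.529/60 = 80.292150
  N ⇒ keep positive
  Lon: degrees = first 3 digits = 68, minutes = 30.7182; 68 + 30.7182/60 = 68.511970
  W → negative
Point 3:
  φ: 24.181′ = 0.403017°; total 6.403017
  N → positive
  λ: 56.92′ = 0.948667°; total 22.948667
  W ⇒ negate
Point 4:
  Lat: split at 2 digits → 83° and 20.56318′; 83 + 20.56318/60 = 83.342720
  N ⇒ keep positive
  λ: split at 3 digits → 141° and 35.9113′; 141 + 35.9113/60 = 141.598522
  W → negative
Point 5:
  Latitude: 13′ + 34.9″ = 13.58167′; 46 + 13.58167/60 = 46.226361
  hemisphere S, so the sign is −
  Lon: 33 + 40/60 + 6.6/3600 = 33.668500
  W ⇒ negate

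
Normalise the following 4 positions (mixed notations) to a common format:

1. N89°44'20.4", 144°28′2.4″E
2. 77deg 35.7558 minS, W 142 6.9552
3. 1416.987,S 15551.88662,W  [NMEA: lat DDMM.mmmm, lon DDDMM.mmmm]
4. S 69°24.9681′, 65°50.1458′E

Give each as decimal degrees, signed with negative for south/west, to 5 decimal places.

1. 89.73900, 144.46733
2. -77.59593, -142.11592
3. -14.28312, -155.86478
4. -69.41614, 65.83576

Point 1:
  φ: 89° + 44/60 + 20.4/3600 = 89 + 0.733333 + 0.005667 = 89.739000
  N ⇒ keep positive
  λ: 144 + 28/60 + 2.4/3600 = 144.467333
  E → positive
Point 2:
  Lat: 35.7558′ = 0.595930°; total 77.595930
  hemisphere S, so the sign is −
  Lon: 142 + 6.9552/60 = 142.115920
  W → negative
Point 3:
  φ: degrees = first 2 digits = 14, minutes = 16.987; 14 + 16.987/60 = 14.283117
  S → negative
  Longitude: degrees = first 3 digits = 155, minutes = 51.88662; 155 + 51.88662/60 = 155.864777
  hemisphere W, so the sign is −
Point 4:
  Latitude: 69 + 24.9681/60 = 69.416135
  hemisphere S, so the sign is −
  Lon: 50.1458′ = 0.835763°; total 65.835763
  E → positive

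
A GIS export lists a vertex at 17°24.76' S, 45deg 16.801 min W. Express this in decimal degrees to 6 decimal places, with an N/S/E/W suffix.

Lat: 17 + 24.76/60 = 17.4126667
Lon: 45 + 16.801/60 = 45.2800167

17.412667° S, 45.280017° W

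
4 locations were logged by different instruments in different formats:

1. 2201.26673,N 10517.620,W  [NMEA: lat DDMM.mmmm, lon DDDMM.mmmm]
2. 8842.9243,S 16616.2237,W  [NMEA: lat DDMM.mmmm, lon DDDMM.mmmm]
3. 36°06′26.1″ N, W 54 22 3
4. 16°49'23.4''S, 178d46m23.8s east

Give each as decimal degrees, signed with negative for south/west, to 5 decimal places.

Point 1:
  Lat: degrees = first 2 digits = 22, minutes = 1.26673; 22 + 1.26673/60 = 22.021112
  N → positive
  Lon: degrees = first 3 digits = 105, minutes = 17.62; 105 + 17.62/60 = 105.293667
  hemisphere W, so the sign is −
Point 2:
  Lat: degrees = first 2 digits = 88, minutes = 42.9243; 88 + 42.9243/60 = 88.715405
  S → negative
  Lon: degrees = first 3 digits = 166, minutes = 16.2237; 166 + 16.2237/60 = 166.270395
  W ⇒ negate
Point 3:
  φ: 36 + 6/60 + 26.1/3600 = 36.107250
  N → positive
  Lon: 54 + 22/60 + 3/3600 = 54.367500
  W ⇒ negate
Point 4:
  φ: 16 + 49/60 + 23.4/3600 = 16.823167
  hemisphere S, so the sign is −
  λ: 178 + 46/60 + 23.8/3600 = 178.773278
  E ⇒ keep positive

1. 22.02111, -105.29367
2. -88.71541, -166.27040
3. 36.10725, -54.36750
4. -16.82317, 178.77328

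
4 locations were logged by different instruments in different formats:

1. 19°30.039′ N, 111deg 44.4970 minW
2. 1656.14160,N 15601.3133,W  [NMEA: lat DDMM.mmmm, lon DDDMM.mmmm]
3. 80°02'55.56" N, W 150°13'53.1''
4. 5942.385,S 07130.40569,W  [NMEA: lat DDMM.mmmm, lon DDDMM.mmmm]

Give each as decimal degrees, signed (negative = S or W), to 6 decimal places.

Point 1:
  Lat: 30.039′ = 0.500650°; total 19.5006500
  N ⇒ keep positive
  Longitude: 44.497′ = 0.741617°; total 111.7416167
  W ⇒ negate
Point 2:
  Lat: degrees = first 2 digits = 16, minutes = 56.1416; 16 + 56.1416/60 = 16.9356933
  N ⇒ keep positive
  λ: split at 3 digits → 156° and 1.3133′; 156 + 1.3133/60 = 156.0218883
  W ⇒ negate
Point 3:
  Lat: 80° + 2/60 + 55.56/3600 = 80 + 0.033333 + 0.015433 = 80.0487667
  N ⇒ keep positive
  Longitude: 150° + 13/60 + 53.1/3600 = 150 + 0.216667 + 0.014750 = 150.2314167
  hemisphere W, so the sign is −
Point 4:
  Lat: degrees = first 2 digits = 59, minutes = 42.385; 59 + 42.385/60 = 59.7064167
  S ⇒ negate
  Lon: degrees = first 3 digits = 71, minutes = 30.40569; 71 + 30.40569/60 = 71.5067615
  W ⇒ negate

1. 19.500650, -111.741617
2. 16.935693, -156.021888
3. 80.048767, -150.231417
4. -59.706417, -71.506762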